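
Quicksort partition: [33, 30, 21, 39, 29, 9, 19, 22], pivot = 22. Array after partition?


Elements <= 22 go left of pivot.
Result: [21, 9, 19, 22, 29, 30, 33, 39], pivot at index 3


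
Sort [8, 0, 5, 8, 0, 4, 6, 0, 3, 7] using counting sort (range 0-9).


Count array: [3, 0, 0, 1, 1, 1, 1, 1, 2, 0]
Reconstruct: [0, 0, 0, 3, 4, 5, 6, 7, 8, 8]


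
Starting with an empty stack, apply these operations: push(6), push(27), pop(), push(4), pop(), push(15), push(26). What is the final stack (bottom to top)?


push(6) -> [6]
push(27) -> [6, 27]
pop() returns 27 -> [6]
push(4) -> [6, 4]
pop() returns 4 -> [6]
push(15) -> [6, 15]
push(26) -> [6, 15, 26]
Final stack (bottom to top): [6, 15, 26]


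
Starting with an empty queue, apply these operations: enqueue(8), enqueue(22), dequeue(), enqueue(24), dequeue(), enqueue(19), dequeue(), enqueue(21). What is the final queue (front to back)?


enqueue(8) -> [8]
enqueue(22) -> [8, 22]
dequeue() returns 8 -> [22]
enqueue(24) -> [22, 24]
dequeue() returns 22 -> [24]
enqueue(19) -> [24, 19]
dequeue() returns 24 -> [19]
enqueue(21) -> [19, 21]
Final queue (front to back): [19, 21]


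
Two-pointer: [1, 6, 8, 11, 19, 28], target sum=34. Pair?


Two pointers: lo=0, hi=5
Found pair: (6, 28) summing to 34


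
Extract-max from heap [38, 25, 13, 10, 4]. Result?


Max = 38
Replace root with last, heapify down
Resulting heap: [25, 10, 13, 4]


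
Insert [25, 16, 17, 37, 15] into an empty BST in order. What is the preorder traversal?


Root = 25; build tree by BST insertion.
Preorder traversal: [25, 16, 15, 17, 37]


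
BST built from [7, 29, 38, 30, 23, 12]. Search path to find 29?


BST root = 7
Search for 29: compare at each node
Path: [7, 29]


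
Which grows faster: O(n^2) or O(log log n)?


double-logarithmic grows slower than quadratic
O(log log n) is asymptotically smaller; O(n^2) grows faster


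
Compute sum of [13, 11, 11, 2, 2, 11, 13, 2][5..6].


Prefix sums: [0, 13, 24, 35, 37, 39, 50, 63, 65]
Sum[5..6] = prefix[7] - prefix[5] = 63 - 39 = 24


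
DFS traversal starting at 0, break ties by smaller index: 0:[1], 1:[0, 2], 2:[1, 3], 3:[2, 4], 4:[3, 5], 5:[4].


DFS stack-based: start with [0]
Visit order: [0, 1, 2, 3, 4, 5]


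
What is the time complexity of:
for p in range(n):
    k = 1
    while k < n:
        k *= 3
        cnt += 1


Per nesting level: O(n) * O(log n) = O(n log n)
Complexity: O(n log n)


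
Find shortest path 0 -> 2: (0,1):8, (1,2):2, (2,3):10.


Dijkstra from 0:
Distances: {0: 0, 1: 8, 2: 10, 3: 20}
Shortest distance to 2 = 10, path = [0, 1, 2]


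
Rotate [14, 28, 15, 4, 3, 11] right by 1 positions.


Right rotate by 1: [11, 14, 28, 15, 4, 3]


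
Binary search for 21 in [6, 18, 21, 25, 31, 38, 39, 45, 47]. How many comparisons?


Search for 21:
[0,8] mid=4 arr[4]=31
[0,3] mid=1 arr[1]=18
[2,3] mid=2 arr[2]=21
Total: 3 comparisons


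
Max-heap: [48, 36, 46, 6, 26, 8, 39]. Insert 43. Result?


Append 43: [48, 36, 46, 6, 26, 8, 39, 43]
Bubble up: swap idx 7(43) with idx 3(6); swap idx 3(43) with idx 1(36)
Result: [48, 43, 46, 36, 26, 8, 39, 6]


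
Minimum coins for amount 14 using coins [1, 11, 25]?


dp[0]=0; dp[i]=1+min(dp[i-c] for c in coins)
...dp[9]=9, dp[10]=10, dp[11]=1, dp[12]=2, dp[13]=3, dp[14]=4
Minimum coins for 14 = 4


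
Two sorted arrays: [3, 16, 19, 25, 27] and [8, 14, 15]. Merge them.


Compare heads, take smaller each step.
Merged: [3, 8, 14, 15, 16, 19, 25, 27]


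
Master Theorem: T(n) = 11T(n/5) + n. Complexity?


a=11, b=5, c=1. log_5(11)=1.490 > c=1. Case 1: O(n^log_b(a)) = O(n^1.490)
Complexity: O(n^1.490)


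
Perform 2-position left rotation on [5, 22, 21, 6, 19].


Left rotate by 2: [21, 6, 19, 5, 22]


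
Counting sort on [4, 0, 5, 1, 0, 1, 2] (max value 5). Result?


Count array: [2, 2, 1, 0, 1, 1]
Reconstruct: [0, 0, 1, 1, 2, 4, 5]


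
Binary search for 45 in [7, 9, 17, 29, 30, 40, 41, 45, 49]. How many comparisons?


Search for 45:
[0,8] mid=4 arr[4]=30
[5,8] mid=6 arr[6]=41
[7,8] mid=7 arr[7]=45
Total: 3 comparisons


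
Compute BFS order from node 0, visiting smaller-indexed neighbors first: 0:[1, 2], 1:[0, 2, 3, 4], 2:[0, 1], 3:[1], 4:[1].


BFS queue: start with [0]
Visit order: [0, 1, 2, 3, 4]


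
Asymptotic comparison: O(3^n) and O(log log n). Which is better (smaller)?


double-logarithmic grows slower than exponential (base 3)
O(log log n) is asymptotically smaller; O(3^n) grows faster


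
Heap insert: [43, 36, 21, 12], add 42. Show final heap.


Append 42: [43, 36, 21, 12, 42]
Bubble up: swap idx 4(42) with idx 1(36)
Result: [43, 42, 21, 12, 36]


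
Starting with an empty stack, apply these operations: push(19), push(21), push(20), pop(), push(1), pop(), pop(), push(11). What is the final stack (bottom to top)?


push(19) -> [19]
push(21) -> [19, 21]
push(20) -> [19, 21, 20]
pop() returns 20 -> [19, 21]
push(1) -> [19, 21, 1]
pop() returns 1 -> [19, 21]
pop() returns 21 -> [19]
push(11) -> [19, 11]
Final stack (bottom to top): [19, 11]


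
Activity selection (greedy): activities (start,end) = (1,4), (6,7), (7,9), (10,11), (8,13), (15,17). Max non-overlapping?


Greedy: pick earliest-ending, then skip overlaps.
Selected (5 activities): [(1, 4), (6, 7), (7, 9), (10, 11), (15, 17)]


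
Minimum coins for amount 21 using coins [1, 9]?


dp[0]=0; dp[i]=1+min(dp[i-c] for c in coins)
...dp[16]=8, dp[17]=9, dp[18]=2, dp[19]=3, dp[20]=4, dp[21]=5
Minimum coins for 21 = 5


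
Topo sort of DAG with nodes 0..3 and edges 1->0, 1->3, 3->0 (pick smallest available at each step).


Kahn's algorithm, process smallest node first
Order: [1, 2, 3, 0]


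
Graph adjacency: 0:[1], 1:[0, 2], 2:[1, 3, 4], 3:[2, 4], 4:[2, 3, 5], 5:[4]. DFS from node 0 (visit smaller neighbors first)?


DFS stack-based: start with [0]
Visit order: [0, 1, 2, 3, 4, 5]


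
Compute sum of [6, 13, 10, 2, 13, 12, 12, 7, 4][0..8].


Prefix sums: [0, 6, 19, 29, 31, 44, 56, 68, 75, 79]
Sum[0..8] = prefix[9] - prefix[0] = 79 - 0 = 79


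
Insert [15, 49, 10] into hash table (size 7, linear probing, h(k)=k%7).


Insertions: 15->slot 1; 49->slot 0; 10->slot 3
Table: [49, 15, None, 10, None, None, None]


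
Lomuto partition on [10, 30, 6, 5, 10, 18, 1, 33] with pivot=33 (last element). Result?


Elements <= 33 go left of pivot.
Result: [10, 30, 6, 5, 10, 18, 1, 33], pivot at index 7


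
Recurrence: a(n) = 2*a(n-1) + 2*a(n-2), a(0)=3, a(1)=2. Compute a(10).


Build bottom-up:
...a(8)=3760, a(9)=10272, a(10)=2*10272+2*3760=28064


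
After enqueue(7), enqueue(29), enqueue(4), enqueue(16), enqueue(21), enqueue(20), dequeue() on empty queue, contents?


enqueue(7) -> [7]
enqueue(29) -> [7, 29]
enqueue(4) -> [7, 29, 4]
enqueue(16) -> [7, 29, 4, 16]
enqueue(21) -> [7, 29, 4, 16, 21]
enqueue(20) -> [7, 29, 4, 16, 21, 20]
dequeue() returns 7 -> [29, 4, 16, 21, 20]
Final queue (front to back): [29, 4, 16, 21, 20]


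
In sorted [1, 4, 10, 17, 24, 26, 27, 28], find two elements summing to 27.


Two pointers: lo=0, hi=7
Found pair: (1, 26) summing to 27


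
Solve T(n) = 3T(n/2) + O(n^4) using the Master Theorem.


a=3, b=2, c=4. log_2(3)=1.585 < c=4. Case 3: O(n^c) = O(n^4)
Complexity: O(n^4)


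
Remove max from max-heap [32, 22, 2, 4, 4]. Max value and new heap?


Max = 32
Replace root with last, heapify down
Resulting heap: [22, 4, 2, 4]


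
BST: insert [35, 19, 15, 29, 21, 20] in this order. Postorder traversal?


Root = 35; build tree by BST insertion.
Postorder traversal: [15, 20, 21, 29, 19, 35]


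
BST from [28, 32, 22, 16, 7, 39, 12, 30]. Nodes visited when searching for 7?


BST root = 28
Search for 7: compare at each node
Path: [28, 22, 16, 7]


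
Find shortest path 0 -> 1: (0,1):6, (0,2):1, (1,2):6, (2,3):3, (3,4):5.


Dijkstra from 0:
Distances: {0: 0, 1: 6, 2: 1, 3: 4, 4: 9}
Shortest distance to 1 = 6, path = [0, 1]


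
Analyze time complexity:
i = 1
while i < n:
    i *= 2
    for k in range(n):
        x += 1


Per nesting level: O(log n) * O(n) = O(n log n)
Complexity: O(n log n)


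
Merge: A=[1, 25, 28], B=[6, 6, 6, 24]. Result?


Compare heads, take smaller each step.
Merged: [1, 6, 6, 6, 24, 25, 28]


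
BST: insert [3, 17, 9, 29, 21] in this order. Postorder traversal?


Root = 3; build tree by BST insertion.
Postorder traversal: [9, 21, 29, 17, 3]


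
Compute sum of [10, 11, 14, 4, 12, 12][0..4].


Prefix sums: [0, 10, 21, 35, 39, 51, 63]
Sum[0..4] = prefix[5] - prefix[0] = 51 - 0 = 51


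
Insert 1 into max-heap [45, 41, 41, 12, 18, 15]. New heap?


Append 1: [45, 41, 41, 12, 18, 15, 1]
Bubble up: no swaps needed
Result: [45, 41, 41, 12, 18, 15, 1]


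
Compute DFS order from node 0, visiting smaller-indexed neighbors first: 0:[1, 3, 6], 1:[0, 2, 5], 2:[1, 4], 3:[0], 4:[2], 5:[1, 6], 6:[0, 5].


DFS stack-based: start with [0]
Visit order: [0, 1, 2, 4, 5, 6, 3]


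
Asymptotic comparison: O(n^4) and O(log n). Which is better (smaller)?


logarithmic grows slower than quartic
O(log n) is asymptotically smaller; O(n^4) grows faster


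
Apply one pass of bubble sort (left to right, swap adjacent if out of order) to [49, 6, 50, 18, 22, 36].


After one pass: [6, 49, 18, 22, 36, 50]


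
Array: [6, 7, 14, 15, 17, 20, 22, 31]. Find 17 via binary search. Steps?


Search for 17:
[0,7] mid=3 arr[3]=15
[4,7] mid=5 arr[5]=20
[4,4] mid=4 arr[4]=17
Total: 3 comparisons


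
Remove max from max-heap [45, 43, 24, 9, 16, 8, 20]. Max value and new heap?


Max = 45
Replace root with last, heapify down
Resulting heap: [43, 20, 24, 9, 16, 8]


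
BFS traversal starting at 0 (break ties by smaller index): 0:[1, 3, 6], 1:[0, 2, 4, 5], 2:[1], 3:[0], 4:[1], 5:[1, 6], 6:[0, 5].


BFS queue: start with [0]
Visit order: [0, 1, 3, 6, 2, 4, 5]


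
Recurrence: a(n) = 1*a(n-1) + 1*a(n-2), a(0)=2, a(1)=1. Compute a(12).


Build bottom-up:
...a(10)=123, a(11)=199, a(12)=1*199+1*123=322


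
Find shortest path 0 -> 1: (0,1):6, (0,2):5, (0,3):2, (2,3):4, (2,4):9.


Dijkstra from 0:
Distances: {0: 0, 1: 6, 2: 5, 3: 2, 4: 14}
Shortest distance to 1 = 6, path = [0, 1]


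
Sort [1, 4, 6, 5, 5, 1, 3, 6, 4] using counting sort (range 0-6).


Count array: [0, 2, 0, 1, 2, 2, 2]
Reconstruct: [1, 1, 3, 4, 4, 5, 5, 6, 6]


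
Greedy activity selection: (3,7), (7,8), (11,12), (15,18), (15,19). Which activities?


Greedy: pick earliest-ending, then skip overlaps.
Selected (4 activities): [(3, 7), (7, 8), (11, 12), (15, 18)]


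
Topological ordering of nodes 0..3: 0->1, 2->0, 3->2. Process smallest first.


Kahn's algorithm, process smallest node first
Order: [3, 2, 0, 1]


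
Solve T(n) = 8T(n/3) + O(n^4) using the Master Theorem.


a=8, b=3, c=4. log_3(8)=1.893 < c=4. Case 3: O(n^c) = O(n^4)
Complexity: O(n^4)


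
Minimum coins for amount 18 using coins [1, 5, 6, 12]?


dp[0]=0; dp[i]=1+min(dp[i-c] for c in coins)
...dp[13]=2, dp[14]=3, dp[15]=3, dp[16]=3, dp[17]=2, dp[18]=2
Minimum coins for 18 = 2


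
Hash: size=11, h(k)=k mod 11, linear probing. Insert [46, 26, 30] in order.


Insertions: 46->slot 2; 26->slot 4; 30->slot 8
Table: [None, None, 46, None, 26, None, None, None, 30, None, None]


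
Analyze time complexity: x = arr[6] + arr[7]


Analysis: constant-time operation, no loop
Complexity: O(1)


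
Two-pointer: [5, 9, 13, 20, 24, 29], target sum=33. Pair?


Two pointers: lo=0, hi=5
Found pair: (9, 24) summing to 33


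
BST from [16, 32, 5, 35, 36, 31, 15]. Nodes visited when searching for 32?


BST root = 16
Search for 32: compare at each node
Path: [16, 32]


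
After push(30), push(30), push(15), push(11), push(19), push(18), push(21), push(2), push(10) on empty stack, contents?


push(30) -> [30]
push(30) -> [30, 30]
push(15) -> [30, 30, 15]
push(11) -> [30, 30, 15, 11]
push(19) -> [30, 30, 15, 11, 19]
push(18) -> [30, 30, 15, 11, 19, 18]
push(21) -> [30, 30, 15, 11, 19, 18, 21]
push(2) -> [30, 30, 15, 11, 19, 18, 21, 2]
push(10) -> [30, 30, 15, 11, 19, 18, 21, 2, 10]
Final stack (bottom to top): [30, 30, 15, 11, 19, 18, 21, 2, 10]


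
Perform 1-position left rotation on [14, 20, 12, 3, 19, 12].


Left rotate by 1: [20, 12, 3, 19, 12, 14]


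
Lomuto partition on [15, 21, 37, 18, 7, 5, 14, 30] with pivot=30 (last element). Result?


Elements <= 30 go left of pivot.
Result: [15, 21, 18, 7, 5, 14, 30, 37], pivot at index 6


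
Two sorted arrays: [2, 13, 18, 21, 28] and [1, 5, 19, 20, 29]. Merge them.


Compare heads, take smaller each step.
Merged: [1, 2, 5, 13, 18, 19, 20, 21, 28, 29]


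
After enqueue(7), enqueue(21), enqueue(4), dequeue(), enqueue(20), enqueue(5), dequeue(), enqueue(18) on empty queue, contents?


enqueue(7) -> [7]
enqueue(21) -> [7, 21]
enqueue(4) -> [7, 21, 4]
dequeue() returns 7 -> [21, 4]
enqueue(20) -> [21, 4, 20]
enqueue(5) -> [21, 4, 20, 5]
dequeue() returns 21 -> [4, 20, 5]
enqueue(18) -> [4, 20, 5, 18]
Final queue (front to back): [4, 20, 5, 18]


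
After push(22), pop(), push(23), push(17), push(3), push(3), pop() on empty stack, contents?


push(22) -> [22]
pop() returns 22 -> []
push(23) -> [23]
push(17) -> [23, 17]
push(3) -> [23, 17, 3]
push(3) -> [23, 17, 3, 3]
pop() returns 3 -> [23, 17, 3]
Final stack (bottom to top): [23, 17, 3]


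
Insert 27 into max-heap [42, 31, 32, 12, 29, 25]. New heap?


Append 27: [42, 31, 32, 12, 29, 25, 27]
Bubble up: no swaps needed
Result: [42, 31, 32, 12, 29, 25, 27]


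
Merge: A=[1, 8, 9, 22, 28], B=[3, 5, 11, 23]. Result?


Compare heads, take smaller each step.
Merged: [1, 3, 5, 8, 9, 11, 22, 23, 28]


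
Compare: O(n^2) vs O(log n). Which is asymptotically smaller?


logarithmic grows slower than quadratic
O(log n) is asymptotically smaller; O(n^2) grows faster


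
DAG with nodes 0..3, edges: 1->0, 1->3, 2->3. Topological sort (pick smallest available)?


Kahn's algorithm, process smallest node first
Order: [1, 0, 2, 3]


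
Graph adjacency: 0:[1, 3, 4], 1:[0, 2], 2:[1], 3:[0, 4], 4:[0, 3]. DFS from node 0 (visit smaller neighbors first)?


DFS stack-based: start with [0]
Visit order: [0, 1, 2, 3, 4]


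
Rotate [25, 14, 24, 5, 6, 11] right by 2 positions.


Right rotate by 2: [6, 11, 25, 14, 24, 5]


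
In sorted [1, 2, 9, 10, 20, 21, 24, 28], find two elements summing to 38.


Two pointers: lo=0, hi=7
Found pair: (10, 28) summing to 38


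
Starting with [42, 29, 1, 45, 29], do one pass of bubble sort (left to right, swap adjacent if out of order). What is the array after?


After one pass: [29, 1, 42, 29, 45]


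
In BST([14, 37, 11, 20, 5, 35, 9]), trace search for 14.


BST root = 14
Search for 14: compare at each node
Path: [14]


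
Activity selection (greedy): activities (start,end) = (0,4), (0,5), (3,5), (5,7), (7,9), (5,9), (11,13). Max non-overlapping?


Greedy: pick earliest-ending, then skip overlaps.
Selected (4 activities): [(0, 4), (5, 7), (7, 9), (11, 13)]


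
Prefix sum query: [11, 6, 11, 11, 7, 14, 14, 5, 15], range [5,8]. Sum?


Prefix sums: [0, 11, 17, 28, 39, 46, 60, 74, 79, 94]
Sum[5..8] = prefix[9] - prefix[5] = 94 - 46 = 48


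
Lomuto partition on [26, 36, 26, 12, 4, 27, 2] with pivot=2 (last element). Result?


Elements <= 2 go left of pivot.
Result: [2, 36, 26, 12, 4, 27, 26], pivot at index 0


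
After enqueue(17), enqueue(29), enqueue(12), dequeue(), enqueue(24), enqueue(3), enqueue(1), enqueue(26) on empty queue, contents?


enqueue(17) -> [17]
enqueue(29) -> [17, 29]
enqueue(12) -> [17, 29, 12]
dequeue() returns 17 -> [29, 12]
enqueue(24) -> [29, 12, 24]
enqueue(3) -> [29, 12, 24, 3]
enqueue(1) -> [29, 12, 24, 3, 1]
enqueue(26) -> [29, 12, 24, 3, 1, 26]
Final queue (front to back): [29, 12, 24, 3, 1, 26]


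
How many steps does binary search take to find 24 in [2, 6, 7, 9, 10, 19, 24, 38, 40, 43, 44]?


Search for 24:
[0,10] mid=5 arr[5]=19
[6,10] mid=8 arr[8]=40
[6,7] mid=6 arr[6]=24
Total: 3 comparisons


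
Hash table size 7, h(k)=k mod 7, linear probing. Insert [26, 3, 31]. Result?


Insertions: 26->slot 5; 3->slot 3; 31->slot 4
Table: [None, None, None, 3, 31, 26, None]


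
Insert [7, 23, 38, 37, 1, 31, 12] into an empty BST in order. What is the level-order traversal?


Root = 7; build tree by BST insertion.
Level-Order traversal: [7, 1, 23, 12, 38, 37, 31]


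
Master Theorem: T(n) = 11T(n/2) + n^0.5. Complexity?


a=11, b=2, c=0.5. log_2(11)=3.459 > c=0.5. Case 1: O(n^log_b(a)) = O(n^3.459)
Complexity: O(n^3.459)


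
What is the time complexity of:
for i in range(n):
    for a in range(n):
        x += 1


Per nesting level: O(n) * O(n) = O(n^2)
Complexity: O(n^2)


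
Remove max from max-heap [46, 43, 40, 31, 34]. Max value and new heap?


Max = 46
Replace root with last, heapify down
Resulting heap: [43, 34, 40, 31]


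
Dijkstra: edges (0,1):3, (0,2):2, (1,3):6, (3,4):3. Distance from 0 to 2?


Dijkstra from 0:
Distances: {0: 0, 1: 3, 2: 2, 3: 9, 4: 12}
Shortest distance to 2 = 2, path = [0, 2]


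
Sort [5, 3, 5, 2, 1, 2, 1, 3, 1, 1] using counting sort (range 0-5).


Count array: [0, 4, 2, 2, 0, 2]
Reconstruct: [1, 1, 1, 1, 2, 2, 3, 3, 5, 5]


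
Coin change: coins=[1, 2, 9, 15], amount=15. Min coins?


dp[0]=0; dp[i]=1+min(dp[i-c] for c in coins)
...dp[10]=2, dp[11]=2, dp[12]=3, dp[13]=3, dp[14]=4, dp[15]=1
Minimum coins for 15 = 1


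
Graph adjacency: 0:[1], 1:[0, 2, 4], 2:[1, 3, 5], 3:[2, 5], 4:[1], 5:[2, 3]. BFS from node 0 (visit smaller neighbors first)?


BFS queue: start with [0]
Visit order: [0, 1, 2, 4, 3, 5]


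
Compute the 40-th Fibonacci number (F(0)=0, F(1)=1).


F(n)=F(n-1)+F(n-2)
...F(38)=39088169, F(39)=63245986, F(40)=102334155


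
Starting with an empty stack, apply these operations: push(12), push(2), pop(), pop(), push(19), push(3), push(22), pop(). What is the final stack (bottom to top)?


push(12) -> [12]
push(2) -> [12, 2]
pop() returns 2 -> [12]
pop() returns 12 -> []
push(19) -> [19]
push(3) -> [19, 3]
push(22) -> [19, 3, 22]
pop() returns 22 -> [19, 3]
Final stack (bottom to top): [19, 3]


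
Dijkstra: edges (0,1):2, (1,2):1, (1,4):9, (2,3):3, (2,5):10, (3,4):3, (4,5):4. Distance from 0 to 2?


Dijkstra from 0:
Distances: {0: 0, 1: 2, 2: 3, 3: 6, 4: 9, 5: 13}
Shortest distance to 2 = 3, path = [0, 1, 2]


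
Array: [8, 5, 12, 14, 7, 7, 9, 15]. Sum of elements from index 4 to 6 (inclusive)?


Prefix sums: [0, 8, 13, 25, 39, 46, 53, 62, 77]
Sum[4..6] = prefix[7] - prefix[4] = 62 - 39 = 23


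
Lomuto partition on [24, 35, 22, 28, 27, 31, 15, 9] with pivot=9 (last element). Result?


Elements <= 9 go left of pivot.
Result: [9, 35, 22, 28, 27, 31, 15, 24], pivot at index 0


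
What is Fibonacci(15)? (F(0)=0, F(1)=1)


F(n)=F(n-1)+F(n-2)
...F(13)=233, F(14)=377, F(15)=610


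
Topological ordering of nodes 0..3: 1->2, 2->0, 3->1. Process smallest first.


Kahn's algorithm, process smallest node first
Order: [3, 1, 2, 0]


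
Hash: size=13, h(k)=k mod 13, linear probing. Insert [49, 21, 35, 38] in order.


Insertions: 49->slot 10; 21->slot 8; 35->slot 9; 38->slot 12
Table: [None, None, None, None, None, None, None, None, 21, 35, 49, None, 38]


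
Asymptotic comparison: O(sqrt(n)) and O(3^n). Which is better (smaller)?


sublinear grows slower than exponential (base 3)
O(sqrt(n)) is asymptotically smaller; O(3^n) grows faster


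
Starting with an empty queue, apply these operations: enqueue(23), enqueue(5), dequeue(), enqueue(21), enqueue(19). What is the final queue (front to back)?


enqueue(23) -> [23]
enqueue(5) -> [23, 5]
dequeue() returns 23 -> [5]
enqueue(21) -> [5, 21]
enqueue(19) -> [5, 21, 19]
Final queue (front to back): [5, 21, 19]


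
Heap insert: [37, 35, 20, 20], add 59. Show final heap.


Append 59: [37, 35, 20, 20, 59]
Bubble up: swap idx 4(59) with idx 1(35); swap idx 1(59) with idx 0(37)
Result: [59, 37, 20, 20, 35]


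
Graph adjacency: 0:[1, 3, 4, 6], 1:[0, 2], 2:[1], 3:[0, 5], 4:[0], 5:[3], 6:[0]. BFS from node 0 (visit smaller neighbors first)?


BFS queue: start with [0]
Visit order: [0, 1, 3, 4, 6, 2, 5]


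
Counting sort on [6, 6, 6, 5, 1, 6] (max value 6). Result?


Count array: [0, 1, 0, 0, 0, 1, 4]
Reconstruct: [1, 5, 6, 6, 6, 6]


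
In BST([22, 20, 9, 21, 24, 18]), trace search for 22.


BST root = 22
Search for 22: compare at each node
Path: [22]


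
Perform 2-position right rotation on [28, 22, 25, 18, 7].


Right rotate by 2: [18, 7, 28, 22, 25]


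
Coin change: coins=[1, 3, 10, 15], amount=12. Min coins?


dp[0]=0; dp[i]=1+min(dp[i-c] for c in coins)
...dp[7]=3, dp[8]=4, dp[9]=3, dp[10]=1, dp[11]=2, dp[12]=3
Minimum coins for 12 = 3


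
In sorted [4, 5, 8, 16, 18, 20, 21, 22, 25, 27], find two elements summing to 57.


Two pointers: lo=0, hi=9
No pair sums to 57


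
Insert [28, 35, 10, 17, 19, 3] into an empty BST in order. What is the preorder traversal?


Root = 28; build tree by BST insertion.
Preorder traversal: [28, 10, 3, 17, 19, 35]


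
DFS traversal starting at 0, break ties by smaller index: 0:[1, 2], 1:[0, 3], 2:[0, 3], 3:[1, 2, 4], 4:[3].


DFS stack-based: start with [0]
Visit order: [0, 1, 3, 2, 4]


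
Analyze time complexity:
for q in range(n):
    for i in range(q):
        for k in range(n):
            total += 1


Per nesting level: O(n) * O(n) [triangular over q] * O(n) = O(n^3)
Complexity: O(n^3)


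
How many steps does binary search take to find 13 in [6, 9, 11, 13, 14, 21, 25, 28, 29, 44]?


Search for 13:
[0,9] mid=4 arr[4]=14
[0,3] mid=1 arr[1]=9
[2,3] mid=2 arr[2]=11
[3,3] mid=3 arr[3]=13
Total: 4 comparisons


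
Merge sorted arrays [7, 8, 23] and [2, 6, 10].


Compare heads, take smaller each step.
Merged: [2, 6, 7, 8, 10, 23]


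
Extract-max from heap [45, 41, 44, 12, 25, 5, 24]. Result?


Max = 45
Replace root with last, heapify down
Resulting heap: [44, 41, 24, 12, 25, 5]


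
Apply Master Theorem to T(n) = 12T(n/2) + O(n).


a=12, b=2, c=1. log_2(12)=3.585 > c=1. Case 1: O(n^log_b(a)) = O(n^3.585)
Complexity: O(n^3.585)


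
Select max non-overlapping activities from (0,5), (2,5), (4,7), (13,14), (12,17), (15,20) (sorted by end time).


Greedy: pick earliest-ending, then skip overlaps.
Selected (3 activities): [(0, 5), (13, 14), (15, 20)]


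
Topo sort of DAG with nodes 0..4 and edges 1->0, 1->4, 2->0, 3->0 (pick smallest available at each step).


Kahn's algorithm, process smallest node first
Order: [1, 2, 3, 0, 4]


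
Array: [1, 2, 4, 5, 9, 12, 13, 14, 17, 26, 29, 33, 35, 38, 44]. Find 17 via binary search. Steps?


Search for 17:
[0,14] mid=7 arr[7]=14
[8,14] mid=11 arr[11]=33
[8,10] mid=9 arr[9]=26
[8,8] mid=8 arr[8]=17
Total: 4 comparisons


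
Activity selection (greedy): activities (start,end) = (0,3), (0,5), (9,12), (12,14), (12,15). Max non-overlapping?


Greedy: pick earliest-ending, then skip overlaps.
Selected (3 activities): [(0, 3), (9, 12), (12, 14)]


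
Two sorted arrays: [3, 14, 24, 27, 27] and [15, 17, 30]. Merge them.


Compare heads, take smaller each step.
Merged: [3, 14, 15, 17, 24, 27, 27, 30]


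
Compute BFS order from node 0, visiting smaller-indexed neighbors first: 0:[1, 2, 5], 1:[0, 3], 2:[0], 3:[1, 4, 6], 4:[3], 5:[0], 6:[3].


BFS queue: start with [0]
Visit order: [0, 1, 2, 5, 3, 4, 6]


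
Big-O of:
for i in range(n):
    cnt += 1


Per nesting level: O(n) = O(n)
Complexity: O(n)


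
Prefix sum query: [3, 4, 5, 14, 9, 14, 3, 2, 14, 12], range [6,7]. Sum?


Prefix sums: [0, 3, 7, 12, 26, 35, 49, 52, 54, 68, 80]
Sum[6..7] = prefix[8] - prefix[6] = 54 - 49 = 5


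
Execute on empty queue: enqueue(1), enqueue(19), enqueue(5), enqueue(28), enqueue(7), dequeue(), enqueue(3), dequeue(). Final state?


enqueue(1) -> [1]
enqueue(19) -> [1, 19]
enqueue(5) -> [1, 19, 5]
enqueue(28) -> [1, 19, 5, 28]
enqueue(7) -> [1, 19, 5, 28, 7]
dequeue() returns 1 -> [19, 5, 28, 7]
enqueue(3) -> [19, 5, 28, 7, 3]
dequeue() returns 19 -> [5, 28, 7, 3]
Final queue (front to back): [5, 28, 7, 3]


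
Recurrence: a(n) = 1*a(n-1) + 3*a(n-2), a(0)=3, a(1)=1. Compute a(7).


Build bottom-up:
...a(5)=82, a(6)=211, a(7)=1*211+3*82=457


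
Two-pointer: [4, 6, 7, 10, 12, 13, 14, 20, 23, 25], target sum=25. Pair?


Two pointers: lo=0, hi=9
Found pair: (12, 13) summing to 25


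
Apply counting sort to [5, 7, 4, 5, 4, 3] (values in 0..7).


Count array: [0, 0, 0, 1, 2, 2, 0, 1]
Reconstruct: [3, 4, 4, 5, 5, 7]


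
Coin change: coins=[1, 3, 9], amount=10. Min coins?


dp[0]=0; dp[i]=1+min(dp[i-c] for c in coins)
...dp[5]=3, dp[6]=2, dp[7]=3, dp[8]=4, dp[9]=1, dp[10]=2
Minimum coins for 10 = 2


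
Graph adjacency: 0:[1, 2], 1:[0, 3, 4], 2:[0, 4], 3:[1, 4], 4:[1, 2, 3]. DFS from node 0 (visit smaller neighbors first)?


DFS stack-based: start with [0]
Visit order: [0, 1, 3, 4, 2]


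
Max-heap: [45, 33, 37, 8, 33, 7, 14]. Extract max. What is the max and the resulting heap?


Max = 45
Replace root with last, heapify down
Resulting heap: [37, 33, 14, 8, 33, 7]


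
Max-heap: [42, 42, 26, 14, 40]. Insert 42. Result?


Append 42: [42, 42, 26, 14, 40, 42]
Bubble up: swap idx 5(42) with idx 2(26)
Result: [42, 42, 42, 14, 40, 26]


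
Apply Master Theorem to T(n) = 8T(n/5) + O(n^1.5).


a=8, b=5, c=1.5. log_5(8)=1.292 < c=1.5. Case 3: O(n^c) = O(n^1.500)
Complexity: O(n^1.500)


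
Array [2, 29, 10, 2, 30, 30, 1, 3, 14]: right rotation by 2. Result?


Right rotate by 2: [3, 14, 2, 29, 10, 2, 30, 30, 1]


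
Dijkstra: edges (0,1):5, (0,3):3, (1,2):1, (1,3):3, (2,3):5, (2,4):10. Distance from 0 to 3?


Dijkstra from 0:
Distances: {0: 0, 1: 5, 2: 6, 3: 3, 4: 16}
Shortest distance to 3 = 3, path = [0, 3]


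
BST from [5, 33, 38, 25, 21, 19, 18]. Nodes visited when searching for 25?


BST root = 5
Search for 25: compare at each node
Path: [5, 33, 25]


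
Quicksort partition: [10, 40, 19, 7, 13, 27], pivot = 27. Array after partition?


Elements <= 27 go left of pivot.
Result: [10, 19, 7, 13, 27, 40], pivot at index 4


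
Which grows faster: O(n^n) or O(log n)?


logarithmic grows slower than n^n
O(log n) is asymptotically smaller; O(n^n) grows faster


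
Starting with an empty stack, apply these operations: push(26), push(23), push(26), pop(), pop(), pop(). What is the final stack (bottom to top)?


push(26) -> [26]
push(23) -> [26, 23]
push(26) -> [26, 23, 26]
pop() returns 26 -> [26, 23]
pop() returns 23 -> [26]
pop() returns 26 -> []
Final stack (bottom to top): []


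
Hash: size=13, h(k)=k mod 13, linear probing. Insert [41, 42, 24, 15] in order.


Insertions: 41->slot 2; 42->slot 3; 24->slot 11; 15->slot 4
Table: [None, None, 41, 42, 15, None, None, None, None, None, None, 24, None]


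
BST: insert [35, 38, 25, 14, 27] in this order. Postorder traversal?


Root = 35; build tree by BST insertion.
Postorder traversal: [14, 27, 25, 38, 35]


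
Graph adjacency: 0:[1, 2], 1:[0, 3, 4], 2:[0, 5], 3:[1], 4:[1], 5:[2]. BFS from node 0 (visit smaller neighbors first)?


BFS queue: start with [0]
Visit order: [0, 1, 2, 3, 4, 5]


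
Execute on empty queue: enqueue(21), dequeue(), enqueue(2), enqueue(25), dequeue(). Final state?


enqueue(21) -> [21]
dequeue() returns 21 -> []
enqueue(2) -> [2]
enqueue(25) -> [2, 25]
dequeue() returns 2 -> [25]
Final queue (front to back): [25]


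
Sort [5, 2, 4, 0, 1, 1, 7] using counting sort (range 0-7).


Count array: [1, 2, 1, 0, 1, 1, 0, 1]
Reconstruct: [0, 1, 1, 2, 4, 5, 7]


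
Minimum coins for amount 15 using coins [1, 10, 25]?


dp[0]=0; dp[i]=1+min(dp[i-c] for c in coins)
...dp[10]=1, dp[11]=2, dp[12]=3, dp[13]=4, dp[14]=5, dp[15]=6
Minimum coins for 15 = 6


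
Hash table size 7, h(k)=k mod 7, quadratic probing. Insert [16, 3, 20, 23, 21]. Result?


Insertions: 16->slot 2; 3->slot 3; 20->slot 6; 23->slot 4; 21->slot 0
Table: [21, None, 16, 3, 23, None, 20]


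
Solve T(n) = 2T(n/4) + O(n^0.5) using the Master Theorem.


a=2, b=4, c=0.5. log_4(2)=0.5 = c=0.5. Case 2: O(n^c log n) = O(sqrt(n) log n)
Complexity: O(sqrt(n) log n)


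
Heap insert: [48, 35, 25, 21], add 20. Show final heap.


Append 20: [48, 35, 25, 21, 20]
Bubble up: no swaps needed
Result: [48, 35, 25, 21, 20]


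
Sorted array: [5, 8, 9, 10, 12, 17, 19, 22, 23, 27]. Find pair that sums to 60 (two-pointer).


Two pointers: lo=0, hi=9
No pair sums to 60


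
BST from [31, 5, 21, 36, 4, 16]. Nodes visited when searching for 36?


BST root = 31
Search for 36: compare at each node
Path: [31, 36]


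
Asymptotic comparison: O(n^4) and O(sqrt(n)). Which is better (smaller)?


sublinear grows slower than quartic
O(sqrt(n)) is asymptotically smaller; O(n^4) grows faster


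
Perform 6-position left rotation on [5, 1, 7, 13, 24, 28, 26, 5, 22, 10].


Left rotate by 6: [26, 5, 22, 10, 5, 1, 7, 13, 24, 28]


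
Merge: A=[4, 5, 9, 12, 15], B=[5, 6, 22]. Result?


Compare heads, take smaller each step.
Merged: [4, 5, 5, 6, 9, 12, 15, 22]


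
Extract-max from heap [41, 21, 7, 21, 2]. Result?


Max = 41
Replace root with last, heapify down
Resulting heap: [21, 21, 7, 2]


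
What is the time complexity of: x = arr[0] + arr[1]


Analysis: constant-time operation, no loop
Complexity: O(1)


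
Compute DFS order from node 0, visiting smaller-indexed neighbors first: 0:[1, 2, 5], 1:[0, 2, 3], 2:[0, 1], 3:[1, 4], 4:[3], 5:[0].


DFS stack-based: start with [0]
Visit order: [0, 1, 2, 3, 4, 5]


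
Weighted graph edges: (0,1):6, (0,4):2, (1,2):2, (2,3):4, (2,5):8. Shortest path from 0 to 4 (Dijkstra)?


Dijkstra from 0:
Distances: {0: 0, 1: 6, 2: 8, 3: 12, 4: 2, 5: 16}
Shortest distance to 4 = 2, path = [0, 4]


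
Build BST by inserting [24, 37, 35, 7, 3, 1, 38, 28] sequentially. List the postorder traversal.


Root = 24; build tree by BST insertion.
Postorder traversal: [1, 3, 7, 28, 35, 38, 37, 24]


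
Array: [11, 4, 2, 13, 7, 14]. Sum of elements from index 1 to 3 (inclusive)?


Prefix sums: [0, 11, 15, 17, 30, 37, 51]
Sum[1..3] = prefix[4] - prefix[1] = 30 - 11 = 19


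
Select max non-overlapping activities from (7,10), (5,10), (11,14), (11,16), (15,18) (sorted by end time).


Greedy: pick earliest-ending, then skip overlaps.
Selected (3 activities): [(7, 10), (11, 14), (15, 18)]


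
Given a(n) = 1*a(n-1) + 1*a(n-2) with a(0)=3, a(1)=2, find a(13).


Build bottom-up:
...a(11)=343, a(12)=555, a(13)=1*555+1*343=898


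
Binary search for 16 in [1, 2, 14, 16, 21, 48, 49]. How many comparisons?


Search for 16:
[0,6] mid=3 arr[3]=16
Total: 1 comparisons


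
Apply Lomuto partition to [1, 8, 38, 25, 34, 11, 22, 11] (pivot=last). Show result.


Elements <= 11 go left of pivot.
Result: [1, 8, 11, 11, 34, 38, 22, 25], pivot at index 3


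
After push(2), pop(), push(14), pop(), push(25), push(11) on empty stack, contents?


push(2) -> [2]
pop() returns 2 -> []
push(14) -> [14]
pop() returns 14 -> []
push(25) -> [25]
push(11) -> [25, 11]
Final stack (bottom to top): [25, 11]


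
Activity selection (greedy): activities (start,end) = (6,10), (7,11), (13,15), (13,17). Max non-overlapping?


Greedy: pick earliest-ending, then skip overlaps.
Selected (2 activities): [(6, 10), (13, 15)]


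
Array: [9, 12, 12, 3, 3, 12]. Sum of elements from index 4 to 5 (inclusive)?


Prefix sums: [0, 9, 21, 33, 36, 39, 51]
Sum[4..5] = prefix[6] - prefix[4] = 51 - 36 = 15


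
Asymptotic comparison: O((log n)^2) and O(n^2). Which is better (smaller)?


polylogarithmic grows slower than quadratic
O((log n)^2) is asymptotically smaller; O(n^2) grows faster


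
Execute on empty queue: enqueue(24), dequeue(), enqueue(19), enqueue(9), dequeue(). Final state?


enqueue(24) -> [24]
dequeue() returns 24 -> []
enqueue(19) -> [19]
enqueue(9) -> [19, 9]
dequeue() returns 19 -> [9]
Final queue (front to back): [9]


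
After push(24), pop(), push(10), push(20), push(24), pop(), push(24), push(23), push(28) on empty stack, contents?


push(24) -> [24]
pop() returns 24 -> []
push(10) -> [10]
push(20) -> [10, 20]
push(24) -> [10, 20, 24]
pop() returns 24 -> [10, 20]
push(24) -> [10, 20, 24]
push(23) -> [10, 20, 24, 23]
push(28) -> [10, 20, 24, 23, 28]
Final stack (bottom to top): [10, 20, 24, 23, 28]


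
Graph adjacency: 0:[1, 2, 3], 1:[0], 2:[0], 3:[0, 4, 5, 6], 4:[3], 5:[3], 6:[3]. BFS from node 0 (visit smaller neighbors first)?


BFS queue: start with [0]
Visit order: [0, 1, 2, 3, 4, 5, 6]


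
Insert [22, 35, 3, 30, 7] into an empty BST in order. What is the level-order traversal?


Root = 22; build tree by BST insertion.
Level-Order traversal: [22, 3, 35, 7, 30]


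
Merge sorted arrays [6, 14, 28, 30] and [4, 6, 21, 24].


Compare heads, take smaller each step.
Merged: [4, 6, 6, 14, 21, 24, 28, 30]


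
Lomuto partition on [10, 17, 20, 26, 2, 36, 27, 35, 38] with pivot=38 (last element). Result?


Elements <= 38 go left of pivot.
Result: [10, 17, 20, 26, 2, 36, 27, 35, 38], pivot at index 8


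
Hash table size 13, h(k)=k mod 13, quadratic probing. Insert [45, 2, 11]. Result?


Insertions: 45->slot 6; 2->slot 2; 11->slot 11
Table: [None, None, 2, None, None, None, 45, None, None, None, None, 11, None]


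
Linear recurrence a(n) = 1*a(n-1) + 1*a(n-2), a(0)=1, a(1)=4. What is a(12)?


Build bottom-up:
...a(10)=254, a(11)=411, a(12)=1*411+1*254=665


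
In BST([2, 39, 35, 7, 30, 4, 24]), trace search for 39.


BST root = 2
Search for 39: compare at each node
Path: [2, 39]


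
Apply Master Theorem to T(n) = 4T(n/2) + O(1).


a=4, b=2, c=0. log_2(4)=2 > c=0. Case 1: O(n^log_b(a)) = O(n^2)
Complexity: O(n^2)


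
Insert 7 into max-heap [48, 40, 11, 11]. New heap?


Append 7: [48, 40, 11, 11, 7]
Bubble up: no swaps needed
Result: [48, 40, 11, 11, 7]


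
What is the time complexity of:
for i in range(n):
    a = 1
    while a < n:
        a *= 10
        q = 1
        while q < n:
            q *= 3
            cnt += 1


Per nesting level: O(n) * O(log n) * O(log n) = O(n (log n)^2)
Complexity: O(n (log n)^2)


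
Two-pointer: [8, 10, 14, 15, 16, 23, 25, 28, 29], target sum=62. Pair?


Two pointers: lo=0, hi=8
No pair sums to 62


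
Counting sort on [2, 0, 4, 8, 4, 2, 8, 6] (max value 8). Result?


Count array: [1, 0, 2, 0, 2, 0, 1, 0, 2]
Reconstruct: [0, 2, 2, 4, 4, 6, 8, 8]


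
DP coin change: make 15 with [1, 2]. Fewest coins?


dp[0]=0; dp[i]=1+min(dp[i-c] for c in coins)
...dp[10]=5, dp[11]=6, dp[12]=6, dp[13]=7, dp[14]=7, dp[15]=8
Minimum coins for 15 = 8


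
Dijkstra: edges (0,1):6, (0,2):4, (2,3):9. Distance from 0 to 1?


Dijkstra from 0:
Distances: {0: 0, 1: 6, 2: 4, 3: 13}
Shortest distance to 1 = 6, path = [0, 1]


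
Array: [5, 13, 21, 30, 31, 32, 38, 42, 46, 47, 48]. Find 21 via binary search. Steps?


Search for 21:
[0,10] mid=5 arr[5]=32
[0,4] mid=2 arr[2]=21
Total: 2 comparisons


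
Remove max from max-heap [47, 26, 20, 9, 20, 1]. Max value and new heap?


Max = 47
Replace root with last, heapify down
Resulting heap: [26, 20, 20, 9, 1]


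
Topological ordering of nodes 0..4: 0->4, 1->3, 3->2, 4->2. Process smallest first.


Kahn's algorithm, process smallest node first
Order: [0, 1, 3, 4, 2]


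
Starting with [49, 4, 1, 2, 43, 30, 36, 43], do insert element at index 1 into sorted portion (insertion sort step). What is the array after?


After one pass: [4, 49, 1, 2, 43, 30, 36, 43]


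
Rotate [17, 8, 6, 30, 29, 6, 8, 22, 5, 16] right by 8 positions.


Right rotate by 8: [6, 30, 29, 6, 8, 22, 5, 16, 17, 8]


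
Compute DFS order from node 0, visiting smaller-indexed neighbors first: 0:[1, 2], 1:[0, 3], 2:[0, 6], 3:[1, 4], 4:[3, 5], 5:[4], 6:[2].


DFS stack-based: start with [0]
Visit order: [0, 1, 3, 4, 5, 2, 6]


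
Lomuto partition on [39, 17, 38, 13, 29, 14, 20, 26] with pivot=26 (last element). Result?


Elements <= 26 go left of pivot.
Result: [17, 13, 14, 20, 26, 38, 39, 29], pivot at index 4


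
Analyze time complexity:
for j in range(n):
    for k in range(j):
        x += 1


Per nesting level: O(n) * O(n) [triangular over j] = O(n^2)
Complexity: O(n^2)


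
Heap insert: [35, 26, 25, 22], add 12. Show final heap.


Append 12: [35, 26, 25, 22, 12]
Bubble up: no swaps needed
Result: [35, 26, 25, 22, 12]


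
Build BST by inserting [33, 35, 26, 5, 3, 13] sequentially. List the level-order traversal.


Root = 33; build tree by BST insertion.
Level-Order traversal: [33, 26, 35, 5, 3, 13]


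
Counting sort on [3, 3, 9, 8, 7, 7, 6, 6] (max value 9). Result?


Count array: [0, 0, 0, 2, 0, 0, 2, 2, 1, 1]
Reconstruct: [3, 3, 6, 6, 7, 7, 8, 9]


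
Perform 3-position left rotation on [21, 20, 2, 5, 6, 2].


Left rotate by 3: [5, 6, 2, 21, 20, 2]


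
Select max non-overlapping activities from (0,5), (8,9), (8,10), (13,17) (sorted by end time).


Greedy: pick earliest-ending, then skip overlaps.
Selected (3 activities): [(0, 5), (8, 9), (13, 17)]


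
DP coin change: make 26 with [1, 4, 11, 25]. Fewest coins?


dp[0]=0; dp[i]=1+min(dp[i-c] for c in coins)
...dp[21]=5, dp[22]=2, dp[23]=3, dp[24]=4, dp[25]=1, dp[26]=2
Minimum coins for 26 = 2


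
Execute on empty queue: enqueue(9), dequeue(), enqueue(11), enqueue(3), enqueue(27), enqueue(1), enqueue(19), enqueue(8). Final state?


enqueue(9) -> [9]
dequeue() returns 9 -> []
enqueue(11) -> [11]
enqueue(3) -> [11, 3]
enqueue(27) -> [11, 3, 27]
enqueue(1) -> [11, 3, 27, 1]
enqueue(19) -> [11, 3, 27, 1, 19]
enqueue(8) -> [11, 3, 27, 1, 19, 8]
Final queue (front to back): [11, 3, 27, 1, 19, 8]


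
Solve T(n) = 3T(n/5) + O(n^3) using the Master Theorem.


a=3, b=5, c=3. log_5(3)=0.683 < c=3. Case 3: O(n^c) = O(n^3)
Complexity: O(n^3)


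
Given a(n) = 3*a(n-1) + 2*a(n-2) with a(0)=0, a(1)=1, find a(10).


Build bottom-up:
...a(8)=6279, a(9)=22363, a(10)=3*22363+2*6279=79647


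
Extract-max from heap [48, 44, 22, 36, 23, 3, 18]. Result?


Max = 48
Replace root with last, heapify down
Resulting heap: [44, 36, 22, 18, 23, 3]


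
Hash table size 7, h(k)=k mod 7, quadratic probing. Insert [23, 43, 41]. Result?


Insertions: 23->slot 2; 43->slot 1; 41->slot 6
Table: [None, 43, 23, None, None, None, 41]


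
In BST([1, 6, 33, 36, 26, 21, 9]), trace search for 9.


BST root = 1
Search for 9: compare at each node
Path: [1, 6, 33, 26, 21, 9]


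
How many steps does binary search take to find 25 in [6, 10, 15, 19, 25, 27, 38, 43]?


Search for 25:
[0,7] mid=3 arr[3]=19
[4,7] mid=5 arr[5]=27
[4,4] mid=4 arr[4]=25
Total: 3 comparisons


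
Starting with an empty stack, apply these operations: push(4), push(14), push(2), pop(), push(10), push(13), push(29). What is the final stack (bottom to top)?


push(4) -> [4]
push(14) -> [4, 14]
push(2) -> [4, 14, 2]
pop() returns 2 -> [4, 14]
push(10) -> [4, 14, 10]
push(13) -> [4, 14, 10, 13]
push(29) -> [4, 14, 10, 13, 29]
Final stack (bottom to top): [4, 14, 10, 13, 29]


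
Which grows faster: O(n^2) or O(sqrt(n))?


sublinear grows slower than quadratic
O(sqrt(n)) is asymptotically smaller; O(n^2) grows faster


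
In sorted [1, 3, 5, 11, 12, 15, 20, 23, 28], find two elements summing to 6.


Two pointers: lo=0, hi=8
Found pair: (1, 5) summing to 6


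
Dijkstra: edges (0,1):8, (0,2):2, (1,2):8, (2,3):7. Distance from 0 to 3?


Dijkstra from 0:
Distances: {0: 0, 1: 8, 2: 2, 3: 9}
Shortest distance to 3 = 9, path = [0, 2, 3]
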